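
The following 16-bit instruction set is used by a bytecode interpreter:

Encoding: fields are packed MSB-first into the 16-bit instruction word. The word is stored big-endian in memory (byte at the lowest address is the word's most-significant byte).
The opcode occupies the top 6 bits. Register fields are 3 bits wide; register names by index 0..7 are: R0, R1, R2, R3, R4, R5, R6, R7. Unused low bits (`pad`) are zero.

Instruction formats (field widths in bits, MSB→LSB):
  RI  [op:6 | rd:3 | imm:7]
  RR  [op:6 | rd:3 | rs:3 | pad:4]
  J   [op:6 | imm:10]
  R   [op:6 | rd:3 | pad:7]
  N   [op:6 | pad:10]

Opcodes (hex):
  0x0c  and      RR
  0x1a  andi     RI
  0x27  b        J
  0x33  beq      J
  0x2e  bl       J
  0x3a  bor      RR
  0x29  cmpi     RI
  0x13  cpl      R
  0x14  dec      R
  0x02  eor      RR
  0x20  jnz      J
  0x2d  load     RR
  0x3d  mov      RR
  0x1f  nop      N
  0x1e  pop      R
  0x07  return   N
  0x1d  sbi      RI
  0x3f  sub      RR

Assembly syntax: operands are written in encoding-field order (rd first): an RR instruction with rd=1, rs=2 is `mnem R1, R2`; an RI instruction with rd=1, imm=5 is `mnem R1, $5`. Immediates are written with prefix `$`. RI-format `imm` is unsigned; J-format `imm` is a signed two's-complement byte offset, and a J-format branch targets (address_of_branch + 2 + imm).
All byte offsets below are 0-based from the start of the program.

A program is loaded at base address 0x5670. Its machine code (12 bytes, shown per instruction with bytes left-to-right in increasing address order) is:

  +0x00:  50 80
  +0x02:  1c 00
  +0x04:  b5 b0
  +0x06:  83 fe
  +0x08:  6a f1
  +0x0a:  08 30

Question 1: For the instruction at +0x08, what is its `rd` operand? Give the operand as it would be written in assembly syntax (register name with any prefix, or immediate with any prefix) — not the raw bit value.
[08] 6a f1 → 0x6af1
  op=0x6af1>>10=0x1a ⇒ andi (RI)
  rd: (w>>7)&0x7=0x5 → R5
  imm: (w>>0)&0x7f=0x71 → $113

R5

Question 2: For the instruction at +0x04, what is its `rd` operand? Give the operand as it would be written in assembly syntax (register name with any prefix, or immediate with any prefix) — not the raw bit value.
R3

+0x04: b5 b0 ⇒ word 0xb5b0 (big)
  opcode bits[15:10]=0x2d: load/RR
  rd: (w>>7)&0x7=0x3 → R3
  rs: (w>>4)&0x7=0x3 → R3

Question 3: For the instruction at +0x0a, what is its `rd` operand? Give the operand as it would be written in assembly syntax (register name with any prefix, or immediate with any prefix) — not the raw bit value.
[0a] 08 30 → 0x0830
  op=0x0830>>10=0x2 ⇒ eor (RR)
  rd@[9:7]=0x0 ⇒ R0
  rs@[6:4]=0x3 ⇒ R3

R0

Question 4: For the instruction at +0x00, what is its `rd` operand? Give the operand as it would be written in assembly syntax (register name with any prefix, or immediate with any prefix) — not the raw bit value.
R1

[00] 50 80 → 0x5080
  opcode bits[15:10]=0x14: dec/R
  rd: (w>>7)&0x7=0x1 → R1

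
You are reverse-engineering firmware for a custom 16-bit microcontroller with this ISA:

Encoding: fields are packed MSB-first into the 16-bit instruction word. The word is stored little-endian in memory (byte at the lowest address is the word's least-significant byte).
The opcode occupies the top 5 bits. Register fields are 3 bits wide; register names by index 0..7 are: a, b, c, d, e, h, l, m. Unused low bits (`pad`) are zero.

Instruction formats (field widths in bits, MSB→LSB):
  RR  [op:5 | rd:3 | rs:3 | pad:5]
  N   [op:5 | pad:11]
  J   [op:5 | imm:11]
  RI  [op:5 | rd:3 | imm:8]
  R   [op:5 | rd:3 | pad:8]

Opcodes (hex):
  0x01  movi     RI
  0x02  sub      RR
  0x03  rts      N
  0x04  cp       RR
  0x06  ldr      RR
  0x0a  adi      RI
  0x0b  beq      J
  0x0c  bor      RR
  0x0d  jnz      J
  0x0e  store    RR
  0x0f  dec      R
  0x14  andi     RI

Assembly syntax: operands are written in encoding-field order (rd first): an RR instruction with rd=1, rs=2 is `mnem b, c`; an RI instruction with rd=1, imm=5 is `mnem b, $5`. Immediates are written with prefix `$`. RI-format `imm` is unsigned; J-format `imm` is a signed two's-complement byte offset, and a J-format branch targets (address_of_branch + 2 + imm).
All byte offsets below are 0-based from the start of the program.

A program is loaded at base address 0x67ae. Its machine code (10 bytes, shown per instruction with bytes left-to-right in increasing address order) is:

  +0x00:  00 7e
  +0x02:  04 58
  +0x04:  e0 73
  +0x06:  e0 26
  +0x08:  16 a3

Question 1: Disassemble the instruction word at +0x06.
cp l, m

+0x06: e0 26 ⇒ word 0x26e0 (little)
  top 5b → 0x4 → cp [RR]
  rd: (w>>8)&0x7=0x6 → l
  rs: (w>>5)&0x7=0x7 → m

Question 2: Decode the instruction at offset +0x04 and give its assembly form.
store d, m

[04] e0 73 → 0x73e0
  opcode bits[15:11]=0xe: store/RR
  rd: (w>>8)&0x7=0x3 → d
  rs: (w>>5)&0x7=0x7 → m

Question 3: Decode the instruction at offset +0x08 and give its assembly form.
andi d, $22

@+08  little-endian(16 a3) = 0xa316
  top 5b → 0x14 → andi [RI]
  [10:8] rd=3 = d
  [7:0] imm=22 = $22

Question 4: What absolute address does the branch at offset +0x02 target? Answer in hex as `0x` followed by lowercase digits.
0x67b6

@+02  little-endian(04 58) = 0x5804
  opcode bits[15:11]=0xb: beq/J
  imm@[10:0]=0x4 ⇒ $4
  target = base 0x67ae + off 0x02 + 2 + imm 4 = 0x67b6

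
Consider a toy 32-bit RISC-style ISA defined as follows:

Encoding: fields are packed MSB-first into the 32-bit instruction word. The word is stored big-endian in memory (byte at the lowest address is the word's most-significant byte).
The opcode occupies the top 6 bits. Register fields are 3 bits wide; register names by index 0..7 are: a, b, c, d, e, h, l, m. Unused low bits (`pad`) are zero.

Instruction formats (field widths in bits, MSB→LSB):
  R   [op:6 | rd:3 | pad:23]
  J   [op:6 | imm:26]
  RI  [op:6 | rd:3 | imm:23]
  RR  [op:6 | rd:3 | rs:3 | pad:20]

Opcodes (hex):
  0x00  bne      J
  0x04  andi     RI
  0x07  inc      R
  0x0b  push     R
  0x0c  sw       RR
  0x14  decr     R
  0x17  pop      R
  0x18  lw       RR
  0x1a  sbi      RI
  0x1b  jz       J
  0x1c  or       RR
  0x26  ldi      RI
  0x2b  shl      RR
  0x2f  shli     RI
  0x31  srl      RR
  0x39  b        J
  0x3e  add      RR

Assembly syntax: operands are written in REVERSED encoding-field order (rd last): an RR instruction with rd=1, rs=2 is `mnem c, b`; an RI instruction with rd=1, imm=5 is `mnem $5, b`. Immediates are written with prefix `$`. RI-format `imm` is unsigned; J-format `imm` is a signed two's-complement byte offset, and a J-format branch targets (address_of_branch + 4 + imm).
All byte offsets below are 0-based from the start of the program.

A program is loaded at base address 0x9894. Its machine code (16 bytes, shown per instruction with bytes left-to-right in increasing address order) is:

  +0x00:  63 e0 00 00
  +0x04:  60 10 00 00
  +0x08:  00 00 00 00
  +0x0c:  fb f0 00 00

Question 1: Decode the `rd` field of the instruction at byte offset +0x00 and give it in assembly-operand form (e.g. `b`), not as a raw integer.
@+00  big-endian(63 e0 00 00) = 0x63e00000
  opcode bits[31:26]=0x18: lw/RR
  [25:23] rd=7 = m
  [22:20] rs=6 = l

m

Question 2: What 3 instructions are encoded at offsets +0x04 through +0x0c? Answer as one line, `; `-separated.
lw b, a; bne $0; add m, m

+0x04: 60 10 00 00 ⇒ word 0x60100000 (big)
  top 6b → 0x18 → lw [RR]
  rd: (w>>23)&0x7=0x0 → a
  rs: (w>>20)&0x7=0x1 → b
+0x08: 00 00 00 00 ⇒ word 0x00000000 (big)
  top 6b → 0x0 → bne [J]
  imm: (w>>0)&0x3ffffff=0x0 → $0
+0x0c: fb f0 00 00 ⇒ word 0xfbf00000 (big)
  top 6b → 0x3e → add [RR]
  rd: (w>>23)&0x7=0x7 → m
  rs: (w>>20)&0x7=0x7 → m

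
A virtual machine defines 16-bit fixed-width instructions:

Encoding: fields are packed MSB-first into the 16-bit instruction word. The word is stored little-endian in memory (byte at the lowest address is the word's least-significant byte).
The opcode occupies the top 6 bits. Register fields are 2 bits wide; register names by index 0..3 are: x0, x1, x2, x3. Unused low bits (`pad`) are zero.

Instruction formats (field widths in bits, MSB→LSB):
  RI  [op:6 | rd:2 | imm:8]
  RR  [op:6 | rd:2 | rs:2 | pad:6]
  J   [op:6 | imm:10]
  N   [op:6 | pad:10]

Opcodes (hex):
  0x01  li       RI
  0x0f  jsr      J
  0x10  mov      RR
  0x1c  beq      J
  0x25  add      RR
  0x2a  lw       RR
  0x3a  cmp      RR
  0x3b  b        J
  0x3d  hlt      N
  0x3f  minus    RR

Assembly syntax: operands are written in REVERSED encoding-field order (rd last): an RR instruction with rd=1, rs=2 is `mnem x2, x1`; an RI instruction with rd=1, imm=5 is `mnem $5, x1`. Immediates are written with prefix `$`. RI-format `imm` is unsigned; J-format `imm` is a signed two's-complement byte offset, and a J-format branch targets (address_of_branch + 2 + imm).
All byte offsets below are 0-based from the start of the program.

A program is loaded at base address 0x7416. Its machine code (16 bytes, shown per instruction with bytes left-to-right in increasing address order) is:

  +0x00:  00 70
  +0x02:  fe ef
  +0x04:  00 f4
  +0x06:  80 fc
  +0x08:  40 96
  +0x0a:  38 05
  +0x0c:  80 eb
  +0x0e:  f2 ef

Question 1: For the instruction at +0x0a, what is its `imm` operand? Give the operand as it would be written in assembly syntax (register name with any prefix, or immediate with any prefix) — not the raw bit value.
$56

+0x0a: 38 05 ⇒ word 0x0538 (little)
  opcode bits[15:10]=0x1: li/RI
  rd@[9:8]=0x1 ⇒ x1
  imm@[7:0]=0x38 ⇒ $56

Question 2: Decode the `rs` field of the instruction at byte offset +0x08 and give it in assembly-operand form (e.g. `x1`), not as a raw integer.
[08] 40 96 → 0x9640
  top 6b → 0x25 → add [RR]
  [9:8] rd=2 = x2
  [7:6] rs=1 = x1

x1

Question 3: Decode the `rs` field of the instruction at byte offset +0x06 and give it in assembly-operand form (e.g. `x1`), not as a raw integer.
x2

+0x06: 80 fc ⇒ word 0xfc80 (little)
  opcode bits[15:10]=0x3f: minus/RR
  [9:8] rd=0 = x0
  [7:6] rs=2 = x2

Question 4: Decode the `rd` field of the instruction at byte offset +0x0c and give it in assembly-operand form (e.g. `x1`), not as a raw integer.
+0x0c: 80 eb ⇒ word 0xeb80 (little)
  opcode bits[15:10]=0x3a: cmp/RR
  [9:8] rd=3 = x3
  [7:6] rs=2 = x2

x3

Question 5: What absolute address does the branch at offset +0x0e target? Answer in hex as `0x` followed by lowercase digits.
0x7418

[0e] f2 ef → 0xeff2
  op=0xeff2>>10=0x3b ⇒ b (J)
  imm@[9:0]=0x3f2 (s10→-14) ⇒ $-14
  target = base 0x7416 + off 0x0e + 2 + imm -14 = 0x7418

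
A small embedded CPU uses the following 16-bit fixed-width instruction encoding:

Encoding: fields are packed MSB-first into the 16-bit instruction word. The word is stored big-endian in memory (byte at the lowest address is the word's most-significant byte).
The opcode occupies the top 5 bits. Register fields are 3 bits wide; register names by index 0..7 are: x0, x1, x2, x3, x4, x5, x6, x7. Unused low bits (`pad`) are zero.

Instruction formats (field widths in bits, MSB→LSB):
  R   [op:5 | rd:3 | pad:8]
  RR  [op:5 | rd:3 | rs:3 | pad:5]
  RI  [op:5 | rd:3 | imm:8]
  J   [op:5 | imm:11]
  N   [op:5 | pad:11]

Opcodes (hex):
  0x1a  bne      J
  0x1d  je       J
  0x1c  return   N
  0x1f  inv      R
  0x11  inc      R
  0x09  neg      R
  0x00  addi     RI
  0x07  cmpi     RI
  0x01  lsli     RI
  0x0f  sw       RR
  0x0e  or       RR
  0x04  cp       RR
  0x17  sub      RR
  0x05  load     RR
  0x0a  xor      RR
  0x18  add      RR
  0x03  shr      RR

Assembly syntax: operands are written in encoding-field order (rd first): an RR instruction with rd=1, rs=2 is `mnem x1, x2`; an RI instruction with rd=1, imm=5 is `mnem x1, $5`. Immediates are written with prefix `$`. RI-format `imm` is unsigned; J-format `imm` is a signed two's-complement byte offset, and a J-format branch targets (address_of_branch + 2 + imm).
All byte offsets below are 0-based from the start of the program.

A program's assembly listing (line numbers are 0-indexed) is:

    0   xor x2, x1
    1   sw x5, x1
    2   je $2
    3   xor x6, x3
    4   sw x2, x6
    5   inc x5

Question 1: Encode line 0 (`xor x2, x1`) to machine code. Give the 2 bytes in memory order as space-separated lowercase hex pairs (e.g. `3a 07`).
L0: xor op=0xa:5|rd=2:3|rs=1:3|pad=0:5 ⇒ 0x5220 ⇒ big 52 20

52 20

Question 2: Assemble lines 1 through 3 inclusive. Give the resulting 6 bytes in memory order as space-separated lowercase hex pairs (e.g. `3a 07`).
7d 20 e8 02 56 60

1. sw fields op=0xf:5|rd=5:3|rs=1:3|pad=0:5 → word 7d20h → 7d 20
2. je fields op=0x1d:5|imm=2:11 → word e802h → e8 02
3. xor fields op=0xa:5|rd=6:3|rs=3:3|pad=0:5 → word 5660h → 56 60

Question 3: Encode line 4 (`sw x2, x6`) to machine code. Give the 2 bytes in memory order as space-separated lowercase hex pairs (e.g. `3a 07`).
4. sw fields op=0xf:5|rd=2:3|rs=6:3|pad=0:5 → word 7ac0h → 7a c0

7a c0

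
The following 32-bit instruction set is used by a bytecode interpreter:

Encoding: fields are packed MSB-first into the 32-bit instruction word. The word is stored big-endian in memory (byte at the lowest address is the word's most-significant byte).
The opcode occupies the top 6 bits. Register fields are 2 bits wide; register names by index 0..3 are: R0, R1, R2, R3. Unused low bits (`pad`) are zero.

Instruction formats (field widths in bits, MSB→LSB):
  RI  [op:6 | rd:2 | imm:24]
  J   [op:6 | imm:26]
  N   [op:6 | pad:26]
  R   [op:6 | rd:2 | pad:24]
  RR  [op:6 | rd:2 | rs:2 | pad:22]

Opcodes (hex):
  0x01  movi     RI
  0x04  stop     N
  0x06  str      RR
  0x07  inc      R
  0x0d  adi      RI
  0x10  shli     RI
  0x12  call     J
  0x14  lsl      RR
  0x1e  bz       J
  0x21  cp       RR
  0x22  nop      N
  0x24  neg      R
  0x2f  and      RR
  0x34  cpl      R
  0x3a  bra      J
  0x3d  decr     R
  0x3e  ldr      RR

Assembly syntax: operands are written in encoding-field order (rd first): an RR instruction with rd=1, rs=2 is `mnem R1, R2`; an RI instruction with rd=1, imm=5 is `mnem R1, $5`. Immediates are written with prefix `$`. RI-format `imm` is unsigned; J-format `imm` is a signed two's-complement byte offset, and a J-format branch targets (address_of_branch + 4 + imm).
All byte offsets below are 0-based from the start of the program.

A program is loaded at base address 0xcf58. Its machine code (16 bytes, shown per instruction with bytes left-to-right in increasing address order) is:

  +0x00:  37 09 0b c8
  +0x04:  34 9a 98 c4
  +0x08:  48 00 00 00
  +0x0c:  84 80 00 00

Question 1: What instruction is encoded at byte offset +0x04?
@+04  big-endian(34 9a 98 c4) = 0x349a98c4
  op=0x349a98c4>>26=0xd ⇒ adi (RI)
  [25:24] rd=0 = R0
  [23:0] imm=10131652 = $10131652

adi R0, $10131652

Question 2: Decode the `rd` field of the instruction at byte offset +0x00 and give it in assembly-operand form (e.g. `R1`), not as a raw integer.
[00] 37 09 0b c8 → 0x37090bc8
  op=0x37090bc8>>26=0xd ⇒ adi (RI)
  [25:24] rd=3 = R3
  [23:0] imm=592840 = $592840

R3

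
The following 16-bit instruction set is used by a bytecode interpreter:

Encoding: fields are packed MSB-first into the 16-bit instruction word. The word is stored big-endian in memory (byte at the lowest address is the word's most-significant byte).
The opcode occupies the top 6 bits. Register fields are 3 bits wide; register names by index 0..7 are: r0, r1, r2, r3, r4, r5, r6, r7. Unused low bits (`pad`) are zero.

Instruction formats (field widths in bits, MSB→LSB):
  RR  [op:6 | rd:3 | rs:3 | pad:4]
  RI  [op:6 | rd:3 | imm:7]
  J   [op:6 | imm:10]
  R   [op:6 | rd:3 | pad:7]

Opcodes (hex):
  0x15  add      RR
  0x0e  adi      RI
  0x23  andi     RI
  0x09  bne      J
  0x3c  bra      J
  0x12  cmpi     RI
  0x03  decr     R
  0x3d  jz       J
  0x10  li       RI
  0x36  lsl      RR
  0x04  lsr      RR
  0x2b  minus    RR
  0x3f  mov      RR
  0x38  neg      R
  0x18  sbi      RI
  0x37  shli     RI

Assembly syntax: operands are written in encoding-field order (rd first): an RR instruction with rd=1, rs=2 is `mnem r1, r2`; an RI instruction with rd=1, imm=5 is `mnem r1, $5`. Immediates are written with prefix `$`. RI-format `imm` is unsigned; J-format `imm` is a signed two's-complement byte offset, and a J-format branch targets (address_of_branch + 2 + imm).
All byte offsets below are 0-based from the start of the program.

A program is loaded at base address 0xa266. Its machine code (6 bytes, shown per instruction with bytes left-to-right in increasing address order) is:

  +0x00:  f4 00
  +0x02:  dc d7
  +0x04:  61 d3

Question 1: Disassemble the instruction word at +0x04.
sbi r3, $83

[04] 61 d3 → 0x61d3
  top 6b → 0x18 → sbi [RI]
  rd: (w>>7)&0x7=0x3 → r3
  imm: (w>>0)&0x7f=0x53 → $83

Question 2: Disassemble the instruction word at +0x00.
jz $0

off 0x00: read f4 00 as big → 0xf400
  top 6b → 0x3d → jz [J]
  imm@[9:0]=0x0 ⇒ $0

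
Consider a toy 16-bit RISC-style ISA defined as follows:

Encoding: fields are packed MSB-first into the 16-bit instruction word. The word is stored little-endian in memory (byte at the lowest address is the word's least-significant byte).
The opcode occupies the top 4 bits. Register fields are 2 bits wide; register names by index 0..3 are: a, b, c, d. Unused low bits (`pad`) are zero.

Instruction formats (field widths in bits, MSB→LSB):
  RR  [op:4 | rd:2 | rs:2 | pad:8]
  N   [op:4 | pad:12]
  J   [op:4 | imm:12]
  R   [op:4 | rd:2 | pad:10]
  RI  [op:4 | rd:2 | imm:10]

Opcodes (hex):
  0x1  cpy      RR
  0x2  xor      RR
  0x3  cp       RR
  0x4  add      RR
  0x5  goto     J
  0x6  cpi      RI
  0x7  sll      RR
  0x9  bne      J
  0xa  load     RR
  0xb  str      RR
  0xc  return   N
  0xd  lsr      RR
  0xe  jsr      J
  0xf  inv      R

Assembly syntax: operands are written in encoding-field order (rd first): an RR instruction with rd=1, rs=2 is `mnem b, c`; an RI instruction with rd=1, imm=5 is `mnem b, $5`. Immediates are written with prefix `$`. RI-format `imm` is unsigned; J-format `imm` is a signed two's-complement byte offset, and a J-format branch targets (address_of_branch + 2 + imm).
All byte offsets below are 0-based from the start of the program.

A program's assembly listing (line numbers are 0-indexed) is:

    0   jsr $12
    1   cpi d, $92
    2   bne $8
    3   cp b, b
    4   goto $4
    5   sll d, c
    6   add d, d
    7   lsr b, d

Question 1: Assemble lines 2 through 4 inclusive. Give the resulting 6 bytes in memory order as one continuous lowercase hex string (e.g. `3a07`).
089000350450

2. bne fields op=0x9:4|imm=8:12 → word 9008h → 08 90
3. cp fields op=0x3:4|rd=1:2|rs=1:2|pad=0:8 → word 3500h → 00 35
4. goto fields op=0x5:4|imm=4:12 → word 5004h → 04 50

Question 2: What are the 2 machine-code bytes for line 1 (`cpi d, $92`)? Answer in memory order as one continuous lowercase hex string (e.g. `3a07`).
5c6c

line 1 (cpi): pack op=0x6:4|rd=3:2|imm=92:10 = 0x6c5c; little→ 5c 6c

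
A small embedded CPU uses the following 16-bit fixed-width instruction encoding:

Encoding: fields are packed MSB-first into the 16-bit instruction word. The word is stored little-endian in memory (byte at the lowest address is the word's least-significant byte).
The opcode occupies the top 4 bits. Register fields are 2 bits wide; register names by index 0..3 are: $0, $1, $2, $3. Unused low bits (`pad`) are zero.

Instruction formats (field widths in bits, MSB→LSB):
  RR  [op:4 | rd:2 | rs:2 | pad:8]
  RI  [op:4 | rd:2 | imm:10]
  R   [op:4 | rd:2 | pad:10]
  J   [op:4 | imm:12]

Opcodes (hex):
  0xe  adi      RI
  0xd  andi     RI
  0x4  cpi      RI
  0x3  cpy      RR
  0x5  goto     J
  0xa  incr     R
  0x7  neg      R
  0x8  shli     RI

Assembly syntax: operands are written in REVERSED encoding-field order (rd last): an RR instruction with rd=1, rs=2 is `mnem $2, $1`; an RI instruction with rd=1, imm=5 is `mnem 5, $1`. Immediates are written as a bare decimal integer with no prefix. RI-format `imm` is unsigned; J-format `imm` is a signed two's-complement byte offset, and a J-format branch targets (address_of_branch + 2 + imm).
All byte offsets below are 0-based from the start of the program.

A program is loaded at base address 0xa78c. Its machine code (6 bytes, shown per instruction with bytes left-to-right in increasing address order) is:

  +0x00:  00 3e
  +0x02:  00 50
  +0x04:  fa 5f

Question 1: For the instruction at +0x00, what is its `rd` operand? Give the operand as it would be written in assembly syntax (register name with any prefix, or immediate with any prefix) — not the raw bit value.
@+00  little-endian(00 3e) = 0x3e00
  top 4b → 0x3 → cpy [RR]
  rd: (w>>10)&0x3=0x3 → $3
  rs: (w>>8)&0x3=0x2 → $2

$3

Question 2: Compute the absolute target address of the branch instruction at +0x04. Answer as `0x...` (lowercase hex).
+0x04: fa 5f ⇒ word 0x5ffa (little)
  op=0x5ffa>>12=0x5 ⇒ goto (J)
  imm@[11:0]=0xffa (s12→-6) ⇒ -6
  target = base 0xa78c + off 0x04 + 2 + imm -6 = 0xa78c

0xa78c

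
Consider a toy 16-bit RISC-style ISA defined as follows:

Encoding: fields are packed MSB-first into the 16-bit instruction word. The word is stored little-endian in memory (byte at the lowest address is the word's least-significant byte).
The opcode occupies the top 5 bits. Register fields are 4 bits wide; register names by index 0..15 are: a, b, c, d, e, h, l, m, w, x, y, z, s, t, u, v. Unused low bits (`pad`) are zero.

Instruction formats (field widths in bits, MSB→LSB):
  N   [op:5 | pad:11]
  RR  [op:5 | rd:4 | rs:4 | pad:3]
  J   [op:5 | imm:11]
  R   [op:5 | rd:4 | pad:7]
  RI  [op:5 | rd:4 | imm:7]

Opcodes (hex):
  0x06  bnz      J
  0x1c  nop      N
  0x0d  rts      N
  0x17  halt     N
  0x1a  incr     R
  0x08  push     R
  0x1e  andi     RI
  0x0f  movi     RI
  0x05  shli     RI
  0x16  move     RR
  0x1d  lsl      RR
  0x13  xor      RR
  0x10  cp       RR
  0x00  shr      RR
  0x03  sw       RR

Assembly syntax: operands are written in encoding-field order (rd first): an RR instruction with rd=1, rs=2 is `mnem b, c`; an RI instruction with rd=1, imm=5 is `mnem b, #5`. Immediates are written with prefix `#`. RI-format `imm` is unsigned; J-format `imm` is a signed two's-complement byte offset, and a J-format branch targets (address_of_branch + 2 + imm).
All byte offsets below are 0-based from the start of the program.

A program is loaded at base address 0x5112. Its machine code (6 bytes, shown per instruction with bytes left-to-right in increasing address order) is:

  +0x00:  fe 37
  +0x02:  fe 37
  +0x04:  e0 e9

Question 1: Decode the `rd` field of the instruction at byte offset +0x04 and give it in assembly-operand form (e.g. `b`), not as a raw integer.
d

@+04  little-endian(e0 e9) = 0xe9e0
  op=0xe9e0>>11=0x1d ⇒ lsl (RR)
  [10:7] rd=3 = d
  [6:3] rs=12 = s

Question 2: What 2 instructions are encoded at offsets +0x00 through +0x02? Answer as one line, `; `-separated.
off 0x00: read fe 37 as little → 0x37fe
  top 5b → 0x6 → bnz [J]
  imm: (w>>0)&0x7ff=0x7fe (s11→-2) → #-2
off 0x02: read fe 37 as little → 0x37fe
  top 5b → 0x6 → bnz [J]
  imm: (w>>0)&0x7ff=0x7fe (s11→-2) → #-2

bnz #-2; bnz #-2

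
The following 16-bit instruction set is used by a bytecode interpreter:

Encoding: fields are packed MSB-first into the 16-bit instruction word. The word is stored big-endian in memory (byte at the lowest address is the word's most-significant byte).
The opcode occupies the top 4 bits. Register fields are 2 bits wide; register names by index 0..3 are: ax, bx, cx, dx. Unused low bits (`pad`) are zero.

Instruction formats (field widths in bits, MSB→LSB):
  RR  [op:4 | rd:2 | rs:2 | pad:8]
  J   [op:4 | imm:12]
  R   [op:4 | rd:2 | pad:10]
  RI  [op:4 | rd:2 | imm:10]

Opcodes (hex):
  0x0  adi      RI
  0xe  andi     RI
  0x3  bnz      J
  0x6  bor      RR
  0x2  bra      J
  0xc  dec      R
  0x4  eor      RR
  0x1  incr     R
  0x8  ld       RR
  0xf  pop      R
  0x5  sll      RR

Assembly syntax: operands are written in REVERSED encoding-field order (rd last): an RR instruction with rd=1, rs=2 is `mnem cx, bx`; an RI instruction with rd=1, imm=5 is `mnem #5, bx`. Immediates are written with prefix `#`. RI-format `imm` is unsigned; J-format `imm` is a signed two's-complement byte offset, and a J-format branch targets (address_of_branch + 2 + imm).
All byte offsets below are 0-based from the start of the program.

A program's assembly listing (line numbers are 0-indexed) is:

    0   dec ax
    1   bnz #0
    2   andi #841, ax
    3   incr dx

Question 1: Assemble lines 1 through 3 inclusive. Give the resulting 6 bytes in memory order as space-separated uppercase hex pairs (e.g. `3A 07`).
30 00 E3 49 1C 00

1. bnz fields op=0x3:4|imm=0:12 → word 3000h → 30 00
2. andi fields op=0xe:4|rd=0:2|imm=841:10 → word e349h → e3 49
3. incr fields op=0x1:4|rd=3:2|pad=0:10 → word 1c00h → 1c 00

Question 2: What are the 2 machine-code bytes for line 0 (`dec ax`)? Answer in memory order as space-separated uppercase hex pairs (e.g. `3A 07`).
C0 00

L0: dec op=0xc:4|rd=0:2|pad=0:10 ⇒ 0xc000 ⇒ big c0 00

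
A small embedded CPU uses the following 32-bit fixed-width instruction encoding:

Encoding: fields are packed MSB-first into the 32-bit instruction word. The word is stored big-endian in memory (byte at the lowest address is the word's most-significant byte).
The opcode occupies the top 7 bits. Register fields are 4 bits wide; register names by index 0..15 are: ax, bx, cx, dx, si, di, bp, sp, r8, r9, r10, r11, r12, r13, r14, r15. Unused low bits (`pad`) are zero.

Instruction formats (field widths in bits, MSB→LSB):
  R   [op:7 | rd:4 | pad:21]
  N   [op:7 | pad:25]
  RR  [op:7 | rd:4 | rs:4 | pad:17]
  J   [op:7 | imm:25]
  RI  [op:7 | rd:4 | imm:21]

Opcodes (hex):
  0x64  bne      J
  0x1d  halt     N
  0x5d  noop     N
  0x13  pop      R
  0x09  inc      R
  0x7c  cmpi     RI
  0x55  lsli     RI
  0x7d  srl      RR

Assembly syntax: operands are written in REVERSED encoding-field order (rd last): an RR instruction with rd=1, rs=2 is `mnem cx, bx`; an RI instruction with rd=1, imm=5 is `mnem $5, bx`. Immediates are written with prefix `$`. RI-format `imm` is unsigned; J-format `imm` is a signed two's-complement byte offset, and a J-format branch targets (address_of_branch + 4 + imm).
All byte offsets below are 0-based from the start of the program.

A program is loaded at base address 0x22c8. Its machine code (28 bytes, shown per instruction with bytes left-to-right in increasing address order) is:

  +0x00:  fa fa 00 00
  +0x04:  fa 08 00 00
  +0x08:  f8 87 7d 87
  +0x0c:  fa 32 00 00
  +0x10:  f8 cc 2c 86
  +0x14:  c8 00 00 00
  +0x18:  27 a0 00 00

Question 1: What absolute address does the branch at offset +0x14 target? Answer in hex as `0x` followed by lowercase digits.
0x22e0

[14] c8 00 00 00 → 0xc8000000
  top 7b → 0x64 → bne [J]
  [24:0] imm=0 = $0
  target = base 0x22c8 + off 0x14 + 4 + imm 0 = 0x22e0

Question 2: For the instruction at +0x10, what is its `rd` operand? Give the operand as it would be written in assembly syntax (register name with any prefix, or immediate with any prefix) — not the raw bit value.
+0x10: f8 cc 2c 86 ⇒ word 0xf8cc2c86 (big)
  opcode bits[31:25]=0x7c: cmpi/RI
  [24:21] rd=6 = bp
  [20:0] imm=797830 = $797830

bp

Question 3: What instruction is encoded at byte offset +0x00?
+0x00: fa fa 00 00 ⇒ word 0xfafa0000 (big)
  top 7b → 0x7d → srl [RR]
  rd: (w>>21)&0xf=0x7 → sp
  rs: (w>>17)&0xf=0xd → r13

srl r13, sp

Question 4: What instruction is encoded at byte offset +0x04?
srl si, ax

off 0x04: read fa 08 00 00 as big → 0xfa080000
  opcode bits[31:25]=0x7d: srl/RR
  rd@[24:21]=0x0 ⇒ ax
  rs@[20:17]=0x4 ⇒ si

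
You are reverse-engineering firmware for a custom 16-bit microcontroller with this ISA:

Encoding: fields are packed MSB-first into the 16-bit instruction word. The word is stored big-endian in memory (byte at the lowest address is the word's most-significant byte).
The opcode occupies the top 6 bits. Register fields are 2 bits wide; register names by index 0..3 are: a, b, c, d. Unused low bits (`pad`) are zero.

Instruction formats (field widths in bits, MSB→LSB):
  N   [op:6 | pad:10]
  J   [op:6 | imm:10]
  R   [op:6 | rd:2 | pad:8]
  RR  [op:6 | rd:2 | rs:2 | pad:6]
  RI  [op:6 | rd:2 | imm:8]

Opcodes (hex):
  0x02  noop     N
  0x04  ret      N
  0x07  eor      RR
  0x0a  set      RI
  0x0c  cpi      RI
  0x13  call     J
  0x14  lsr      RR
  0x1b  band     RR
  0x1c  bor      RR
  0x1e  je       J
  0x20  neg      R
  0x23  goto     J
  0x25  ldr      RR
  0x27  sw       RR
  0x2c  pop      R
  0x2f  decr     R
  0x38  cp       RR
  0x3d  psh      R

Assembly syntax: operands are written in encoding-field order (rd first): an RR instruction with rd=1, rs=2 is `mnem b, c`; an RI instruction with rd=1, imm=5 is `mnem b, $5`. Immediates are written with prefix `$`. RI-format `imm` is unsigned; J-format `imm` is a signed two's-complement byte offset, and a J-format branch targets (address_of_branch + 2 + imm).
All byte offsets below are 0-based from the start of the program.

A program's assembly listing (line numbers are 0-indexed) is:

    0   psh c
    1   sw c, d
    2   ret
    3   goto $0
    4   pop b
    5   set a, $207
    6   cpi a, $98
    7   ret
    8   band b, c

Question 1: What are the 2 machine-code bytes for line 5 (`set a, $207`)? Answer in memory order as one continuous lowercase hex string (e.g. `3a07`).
line 5 (set): pack op=0xa:6|rd=0:2|imm=207:8 = 0x28cf; big→ 28 cf

28cf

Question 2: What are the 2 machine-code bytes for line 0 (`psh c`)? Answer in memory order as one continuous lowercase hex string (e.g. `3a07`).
line 0 (psh): pack op=0x3d:6|rd=2:2|pad=0:8 = 0xf600; big→ f6 00

f600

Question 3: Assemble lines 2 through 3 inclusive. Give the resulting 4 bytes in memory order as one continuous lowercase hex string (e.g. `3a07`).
10008c00

2. ret fields op=0x4:6|pad=0:10 → word 1000h → 10 00
3. goto fields op=0x23:6|imm=0:10 → word 8c00h → 8c 00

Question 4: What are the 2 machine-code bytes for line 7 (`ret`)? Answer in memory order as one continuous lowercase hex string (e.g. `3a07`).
L7: ret op=0x4:6|pad=0:10 ⇒ 0x1000 ⇒ big 10 00

1000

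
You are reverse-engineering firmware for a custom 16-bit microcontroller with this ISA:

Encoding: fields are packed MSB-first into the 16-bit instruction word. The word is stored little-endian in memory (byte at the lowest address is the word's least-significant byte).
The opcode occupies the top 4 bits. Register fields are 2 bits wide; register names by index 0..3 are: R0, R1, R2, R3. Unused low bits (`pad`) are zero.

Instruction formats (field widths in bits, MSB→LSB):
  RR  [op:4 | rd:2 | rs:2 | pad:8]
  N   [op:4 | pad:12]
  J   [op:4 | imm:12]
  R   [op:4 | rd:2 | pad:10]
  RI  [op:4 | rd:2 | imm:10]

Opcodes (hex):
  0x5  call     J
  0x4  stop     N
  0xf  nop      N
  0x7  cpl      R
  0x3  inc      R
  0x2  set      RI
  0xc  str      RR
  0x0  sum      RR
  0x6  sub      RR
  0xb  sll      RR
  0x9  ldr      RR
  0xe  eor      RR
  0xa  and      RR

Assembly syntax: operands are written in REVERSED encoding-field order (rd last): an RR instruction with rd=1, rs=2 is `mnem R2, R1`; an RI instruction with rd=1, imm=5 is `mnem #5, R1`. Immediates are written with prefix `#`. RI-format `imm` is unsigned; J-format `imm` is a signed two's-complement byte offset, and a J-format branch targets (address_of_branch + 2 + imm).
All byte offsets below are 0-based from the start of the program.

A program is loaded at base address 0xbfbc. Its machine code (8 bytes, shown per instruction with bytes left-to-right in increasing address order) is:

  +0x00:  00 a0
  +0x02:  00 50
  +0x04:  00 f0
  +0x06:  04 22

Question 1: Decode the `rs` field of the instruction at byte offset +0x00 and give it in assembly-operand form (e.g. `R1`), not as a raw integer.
off 0x00: read 00 a0 as little → 0xa000
  op=0xa000>>12=0xa ⇒ and (RR)
  rd: (w>>10)&0x3=0x0 → R0
  rs: (w>>8)&0x3=0x0 → R0

R0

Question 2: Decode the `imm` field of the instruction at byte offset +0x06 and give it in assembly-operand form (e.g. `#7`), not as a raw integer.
#516

off 0x06: read 04 22 as little → 0x2204
  opcode bits[15:12]=0x2: set/RI
  rd@[11:10]=0x0 ⇒ R0
  imm@[9:0]=0x204 ⇒ #516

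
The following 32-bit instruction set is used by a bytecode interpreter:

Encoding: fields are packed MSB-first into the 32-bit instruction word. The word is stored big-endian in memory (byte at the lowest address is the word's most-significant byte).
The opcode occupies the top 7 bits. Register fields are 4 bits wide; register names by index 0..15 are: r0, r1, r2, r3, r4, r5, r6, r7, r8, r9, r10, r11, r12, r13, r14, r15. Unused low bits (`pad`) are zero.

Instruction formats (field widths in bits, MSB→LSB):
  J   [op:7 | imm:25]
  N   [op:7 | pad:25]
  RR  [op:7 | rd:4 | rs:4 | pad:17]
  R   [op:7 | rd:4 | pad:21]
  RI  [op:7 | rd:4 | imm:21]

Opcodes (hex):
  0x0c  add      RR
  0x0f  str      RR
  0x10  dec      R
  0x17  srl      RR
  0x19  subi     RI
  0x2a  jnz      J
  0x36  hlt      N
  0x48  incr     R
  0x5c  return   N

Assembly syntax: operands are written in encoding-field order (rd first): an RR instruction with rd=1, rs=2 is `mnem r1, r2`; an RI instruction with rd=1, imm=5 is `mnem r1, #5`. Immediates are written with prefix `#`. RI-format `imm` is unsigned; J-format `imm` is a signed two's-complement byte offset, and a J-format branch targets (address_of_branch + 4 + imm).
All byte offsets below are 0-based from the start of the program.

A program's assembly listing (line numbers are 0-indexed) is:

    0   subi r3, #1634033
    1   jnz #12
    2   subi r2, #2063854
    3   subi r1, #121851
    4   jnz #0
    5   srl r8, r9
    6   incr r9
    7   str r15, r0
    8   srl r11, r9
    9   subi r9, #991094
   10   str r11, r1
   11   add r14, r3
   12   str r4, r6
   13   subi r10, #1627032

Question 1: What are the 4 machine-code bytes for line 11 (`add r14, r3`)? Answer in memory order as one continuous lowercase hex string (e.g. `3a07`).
L11: add op=0xc:7|rd=14:4|rs=3:4|pad=0:17 ⇒ 0x19c60000 ⇒ big 19 c6 00 00

19c60000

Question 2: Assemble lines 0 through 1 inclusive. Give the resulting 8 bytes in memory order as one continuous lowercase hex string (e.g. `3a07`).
0. subi fields op=0x19:7|rd=3:4|imm=1634033:21 → word 3278eef1h → 32 78 ee f1
1. jnz fields op=0x2a:7|imm=12:25 → word 5400000ch → 54 00 00 0c

3278eef15400000c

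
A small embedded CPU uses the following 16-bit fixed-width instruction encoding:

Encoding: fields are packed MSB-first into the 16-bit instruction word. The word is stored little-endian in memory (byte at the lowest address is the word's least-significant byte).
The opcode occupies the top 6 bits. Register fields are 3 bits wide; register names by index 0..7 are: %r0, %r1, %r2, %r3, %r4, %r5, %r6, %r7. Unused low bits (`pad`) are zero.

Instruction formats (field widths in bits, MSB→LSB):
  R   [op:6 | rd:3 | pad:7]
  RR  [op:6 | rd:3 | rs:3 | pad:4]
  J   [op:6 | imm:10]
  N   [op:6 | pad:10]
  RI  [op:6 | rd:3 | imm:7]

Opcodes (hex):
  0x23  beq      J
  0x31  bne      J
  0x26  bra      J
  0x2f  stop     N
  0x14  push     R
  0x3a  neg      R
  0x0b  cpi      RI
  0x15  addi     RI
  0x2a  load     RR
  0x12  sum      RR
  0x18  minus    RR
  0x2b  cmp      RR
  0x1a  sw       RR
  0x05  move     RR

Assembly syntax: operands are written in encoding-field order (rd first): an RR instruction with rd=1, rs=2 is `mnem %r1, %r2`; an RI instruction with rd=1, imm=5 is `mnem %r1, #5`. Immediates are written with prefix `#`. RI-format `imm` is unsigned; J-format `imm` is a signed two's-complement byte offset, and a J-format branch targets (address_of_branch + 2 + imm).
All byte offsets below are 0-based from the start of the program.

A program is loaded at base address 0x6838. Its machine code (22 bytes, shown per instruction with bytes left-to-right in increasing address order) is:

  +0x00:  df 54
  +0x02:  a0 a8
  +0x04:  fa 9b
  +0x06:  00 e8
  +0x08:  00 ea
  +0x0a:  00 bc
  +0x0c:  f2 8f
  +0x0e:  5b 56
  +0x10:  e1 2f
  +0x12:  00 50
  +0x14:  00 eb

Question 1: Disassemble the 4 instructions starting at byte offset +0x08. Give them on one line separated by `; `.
+0x08: 00 ea ⇒ word 0xea00 (little)
  top 6b → 0x3a → neg [R]
  [9:7] rd=4 = %r4
+0x0a: 00 bc ⇒ word 0xbc00 (little)
  top 6b → 0x2f → stop [N]
+0x0c: f2 8f ⇒ word 0x8ff2 (little)
  top 6b → 0x23 → beq [J]
  [9:0] imm=1010 (s10→-14) = #-14
+0x0e: 5b 56 ⇒ word 0x565b (little)
  top 6b → 0x15 → addi [RI]
  [9:7] rd=4 = %r4
  [6:0] imm=91 = #91

neg %r4; stop; beq #-14; addi %r4, #91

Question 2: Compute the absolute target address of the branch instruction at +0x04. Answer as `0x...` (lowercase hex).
0x6838

+0x04: fa 9b ⇒ word 0x9bfa (little)
  top 6b → 0x26 → bra [J]
  [9:0] imm=1018 (s10→-6) = #-6
  target = base 0x6838 + off 0x04 + 2 + imm -6 = 0x6838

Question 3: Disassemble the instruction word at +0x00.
@+00  little-endian(df 54) = 0x54df
  opcode bits[15:10]=0x15: addi/RI
  rd@[9:7]=0x1 ⇒ %r1
  imm@[6:0]=0x5f ⇒ #95

addi %r1, #95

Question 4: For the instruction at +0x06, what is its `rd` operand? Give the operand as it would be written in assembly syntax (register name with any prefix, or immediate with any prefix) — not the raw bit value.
off 0x06: read 00 e8 as little → 0xe800
  opcode bits[15:10]=0x3a: neg/R
  rd@[9:7]=0x0 ⇒ %r0

%r0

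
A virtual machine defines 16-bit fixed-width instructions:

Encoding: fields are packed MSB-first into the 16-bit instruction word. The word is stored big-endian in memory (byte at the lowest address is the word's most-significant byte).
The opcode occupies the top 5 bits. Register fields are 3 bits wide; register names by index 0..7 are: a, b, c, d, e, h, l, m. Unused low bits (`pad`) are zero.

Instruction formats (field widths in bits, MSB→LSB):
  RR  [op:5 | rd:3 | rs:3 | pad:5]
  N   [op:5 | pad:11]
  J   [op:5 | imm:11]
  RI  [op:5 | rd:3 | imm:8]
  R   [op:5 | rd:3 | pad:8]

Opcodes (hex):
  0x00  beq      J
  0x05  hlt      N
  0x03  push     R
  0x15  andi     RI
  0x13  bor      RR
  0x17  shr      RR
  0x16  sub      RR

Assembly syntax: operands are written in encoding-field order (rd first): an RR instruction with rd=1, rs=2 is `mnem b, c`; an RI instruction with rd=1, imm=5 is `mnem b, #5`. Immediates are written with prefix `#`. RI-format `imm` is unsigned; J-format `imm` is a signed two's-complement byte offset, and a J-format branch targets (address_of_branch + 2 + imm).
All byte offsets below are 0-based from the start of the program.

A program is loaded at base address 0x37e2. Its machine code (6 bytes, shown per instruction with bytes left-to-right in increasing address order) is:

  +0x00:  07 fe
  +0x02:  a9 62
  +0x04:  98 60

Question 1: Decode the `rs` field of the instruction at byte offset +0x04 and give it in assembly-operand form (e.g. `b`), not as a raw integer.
off 0x04: read 98 60 as big → 0x9860
  opcode bits[15:11]=0x13: bor/RR
  rd: (w>>8)&0x7=0x0 → a
  rs: (w>>5)&0x7=0x3 → d

d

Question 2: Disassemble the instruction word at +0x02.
off 0x02: read a9 62 as big → 0xa962
  op=0xa962>>11=0x15 ⇒ andi (RI)
  [10:8] rd=1 = b
  [7:0] imm=98 = #98

andi b, #98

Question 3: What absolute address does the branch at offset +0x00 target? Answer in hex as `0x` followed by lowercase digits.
0x37e2

+0x00: 07 fe ⇒ word 0x07fe (big)
  op=0x07fe>>11=0x0 ⇒ beq (J)
  [10:0] imm=2046 (s11→-2) = #-2
  target = base 0x37e2 + off 0x00 + 2 + imm -2 = 0x37e2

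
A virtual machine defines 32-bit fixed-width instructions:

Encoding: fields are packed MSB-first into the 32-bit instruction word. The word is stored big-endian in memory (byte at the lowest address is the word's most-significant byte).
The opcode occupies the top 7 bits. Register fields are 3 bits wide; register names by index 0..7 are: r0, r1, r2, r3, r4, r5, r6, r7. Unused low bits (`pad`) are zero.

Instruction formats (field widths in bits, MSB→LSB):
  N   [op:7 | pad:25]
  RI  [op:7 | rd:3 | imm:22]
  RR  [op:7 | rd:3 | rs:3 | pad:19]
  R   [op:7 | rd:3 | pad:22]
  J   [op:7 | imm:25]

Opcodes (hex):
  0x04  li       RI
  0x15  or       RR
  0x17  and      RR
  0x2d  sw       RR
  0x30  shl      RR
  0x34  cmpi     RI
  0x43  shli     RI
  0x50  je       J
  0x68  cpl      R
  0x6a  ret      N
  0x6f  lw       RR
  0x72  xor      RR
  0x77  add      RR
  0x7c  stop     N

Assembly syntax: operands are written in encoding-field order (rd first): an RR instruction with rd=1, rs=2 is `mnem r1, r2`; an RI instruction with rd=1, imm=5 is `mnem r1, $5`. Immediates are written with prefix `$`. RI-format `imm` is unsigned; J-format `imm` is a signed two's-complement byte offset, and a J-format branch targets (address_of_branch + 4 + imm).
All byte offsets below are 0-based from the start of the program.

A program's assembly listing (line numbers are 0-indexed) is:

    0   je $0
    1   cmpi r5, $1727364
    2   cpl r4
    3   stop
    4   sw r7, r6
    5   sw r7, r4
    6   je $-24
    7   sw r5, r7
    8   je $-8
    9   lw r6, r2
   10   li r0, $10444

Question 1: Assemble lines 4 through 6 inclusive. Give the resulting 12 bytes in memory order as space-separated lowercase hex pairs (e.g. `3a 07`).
5b f0 00 00 5b e0 00 00 a1 ff ff e8

L4: sw op=0x2d:7|rd=7:3|rs=6:3|pad=0:19 ⇒ 0x5bf00000 ⇒ big 5b f0 00 00
L5: sw op=0x2d:7|rd=7:3|rs=4:3|pad=0:19 ⇒ 0x5be00000 ⇒ big 5b e0 00 00
L6: je op=0x50:7|imm=-24:25 ⇒ 0xa1ffffe8 ⇒ big a1 ff ff e8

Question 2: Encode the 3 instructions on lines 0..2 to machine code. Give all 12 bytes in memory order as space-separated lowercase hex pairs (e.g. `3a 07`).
0. je fields op=0x50:7|imm=0:25 → word a0000000h → a0 00 00 00
1. cmpi fields op=0x34:7|rd=5:3|imm=1727364:22 → word 695a5b84h → 69 5a 5b 84
2. cpl fields op=0x68:7|rd=4:3|pad=0:22 → word d1000000h → d1 00 00 00

a0 00 00 00 69 5a 5b 84 d1 00 00 00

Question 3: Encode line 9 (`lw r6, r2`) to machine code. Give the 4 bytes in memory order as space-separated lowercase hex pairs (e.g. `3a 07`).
line 9 (lw): pack op=0x6f:7|rd=6:3|rs=2:3|pad=0:19 = 0xdf900000; big→ df 90 00 00

df 90 00 00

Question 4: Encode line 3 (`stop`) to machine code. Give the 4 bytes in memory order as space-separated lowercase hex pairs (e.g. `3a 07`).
L3: stop op=0x7c:7|pad=0:25 ⇒ 0xf8000000 ⇒ big f8 00 00 00

f8 00 00 00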